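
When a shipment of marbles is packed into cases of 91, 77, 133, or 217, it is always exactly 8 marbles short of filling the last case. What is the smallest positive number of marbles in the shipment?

589581

Being 8 short of a full case of size k means N ≡ −8 (mod k), i.e. N + 8 is a multiple of each size.
91 = 7 × 13
77 = 7 × 11
133 = 7 × 19
217 = 7 × 31
LCM(91, 77, 133, 217) = 7 × 11 × 13 × 19 × 31 = 589589.
Smallest positive N is 589589 − 8 = 589581.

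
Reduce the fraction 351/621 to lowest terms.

351 = 3^3 × 13
621 = 3^3 × 23
gcd(351, 621) = 3^3 = 27.
Divide numerator and denominator by 27: 351/621 = 13/23.

13/23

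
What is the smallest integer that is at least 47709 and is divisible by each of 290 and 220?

51040

The integer must be a common multiple of 290 and 220, so a multiple of their LCM.
290 = 2 × 5 × 29
220 = 2^2 × 5 × 11
LCM(290, 220) = 2^2 × 5 × 11 × 29 = 6380.
Smallest multiple of 6380 that is ≥ 47709: ⌈47709/6380⌉ × 6380 = 8 × 6380 = 51040.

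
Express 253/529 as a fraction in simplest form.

253 = 11 × 23
529 = 23^2
gcd(253, 529) = 23.
Divide numerator and denominator by 23: 253/529 = 11/23.

11/23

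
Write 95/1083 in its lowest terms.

95 = 5 × 19
1083 = 3 × 19^2
gcd(95, 1083) = 19.
Divide numerator and denominator by 19: 95/1083 = 5/57.

5/57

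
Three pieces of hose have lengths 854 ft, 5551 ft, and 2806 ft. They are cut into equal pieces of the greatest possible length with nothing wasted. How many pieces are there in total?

Piece length = gcd(854, 5551, 2806).
854 = 2 × 7 × 61
5551 = 7 × 13 × 61
2806 = 2 × 23 × 61
gcd(854, 5551, 2806) = 61.
Total pieces = 854/61 + 5551/61 + 2806/61 = 14 + 91 + 46 = 151.

151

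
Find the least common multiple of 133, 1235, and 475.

43225

133 = 7 × 19
1235 = 5 × 13 × 19
475 = 5^2 × 19
LCM(133, 1235, 475) = 5^2 × 7 × 13 × 19 = 43225.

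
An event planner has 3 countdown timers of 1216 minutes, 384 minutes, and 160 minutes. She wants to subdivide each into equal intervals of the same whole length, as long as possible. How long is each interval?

The interval must divide each timer length; the longest such is the gcd.
1216 = 2^6 × 19
384 = 2^7 × 3
160 = 2^5 × 5
gcd(1216, 384, 160) = 2^5 = 32.

32 minutes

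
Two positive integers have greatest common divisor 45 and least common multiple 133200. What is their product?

5994000

For any two positive integers, gcd × lcm = product = 45 × 133200 = 5994000.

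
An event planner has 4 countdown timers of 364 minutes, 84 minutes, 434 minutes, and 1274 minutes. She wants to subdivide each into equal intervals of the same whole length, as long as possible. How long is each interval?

14 minutes

The interval must divide each timer length; the longest such is the gcd.
364 = 2^2 × 7 × 13
84 = 2^2 × 3 × 7
434 = 2 × 7 × 31
1274 = 2 × 7^2 × 13
gcd(364, 84, 434, 1274) = 2 × 7 = 14.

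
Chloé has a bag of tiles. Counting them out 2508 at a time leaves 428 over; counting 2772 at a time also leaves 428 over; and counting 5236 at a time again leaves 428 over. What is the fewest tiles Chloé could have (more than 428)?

N − 428 must be a common multiple of 2508, 2772, and 5236.
2508 = 2^2 × 3 × 11 × 19
2772 = 2^2 × 3^2 × 7 × 11
5236 = 2^2 × 7 × 11 × 17
LCM(2508, 2772, 5236) = 2^2 × 3^2 × 7 × 11 × 17 × 19 = 895356.
Smallest N > 428 is LCM + 428 = 895356 + 428 = 895784.

895784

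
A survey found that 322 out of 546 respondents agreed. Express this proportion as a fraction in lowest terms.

23/39

322 = 2 × 7 × 23
546 = 2 × 3 × 7 × 13
gcd(322, 546) = 2 × 7 = 14.
Divide numerator and denominator by 14: 322/546 = 23/39.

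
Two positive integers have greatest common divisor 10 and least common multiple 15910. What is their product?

159100

For any two positive integers, gcd × lcm = product = 10 × 15910 = 159100.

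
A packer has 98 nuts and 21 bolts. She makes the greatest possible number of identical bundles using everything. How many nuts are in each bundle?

14

Number of bundles = gcd(98, 21).
98 = 2 × 7^2
21 = 3 × 7
gcd(98, 21) = 7.
nuts per bundle = 98 / 7 = 14.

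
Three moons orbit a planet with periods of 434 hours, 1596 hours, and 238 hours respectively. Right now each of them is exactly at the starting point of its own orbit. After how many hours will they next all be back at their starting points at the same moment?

The first simultaneous occurrence is after LCM of the individual periods.
434 = 2 × 7 × 31
1596 = 2^2 × 3 × 7 × 19
238 = 2 × 7 × 17
LCM(434, 1596, 238) = 2^2 × 3 × 7 × 17 × 19 × 31 = 841092.

841092 hours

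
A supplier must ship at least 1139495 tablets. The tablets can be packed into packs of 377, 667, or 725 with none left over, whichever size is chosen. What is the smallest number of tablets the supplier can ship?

1300650

The number of tablets must be a common multiple of 377, 667, and 725, so a multiple of their LCM.
377 = 13 × 29
667 = 23 × 29
725 = 5^2 × 29
LCM(377, 667, 725) = 5^2 × 13 × 23 × 29 = 216775.
Smallest multiple of 216775 that is ≥ 1139495: ⌈1139495/216775⌉ × 216775 = 6 × 216775 = 1300650.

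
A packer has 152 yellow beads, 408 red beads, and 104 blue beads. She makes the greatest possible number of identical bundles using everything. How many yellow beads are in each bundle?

Number of bundles = gcd(152, 408, 104).
152 = 2^3 × 19
408 = 2^3 × 3 × 17
104 = 2^3 × 13
gcd(152, 408, 104) = 2^3 = 8.
yellow beads per bundle = 152 / 8 = 19.

19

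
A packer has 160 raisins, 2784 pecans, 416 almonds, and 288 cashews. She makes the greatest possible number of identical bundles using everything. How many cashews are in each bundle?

Number of bundles = gcd(160, 2784, 416, 288).
160 = 2^5 × 5
2784 = 2^5 × 3 × 29
416 = 2^5 × 13
288 = 2^5 × 3^2
gcd(160, 2784, 416, 288) = 2^5 = 32.
cashews per bundle = 288 / 32 = 9.

9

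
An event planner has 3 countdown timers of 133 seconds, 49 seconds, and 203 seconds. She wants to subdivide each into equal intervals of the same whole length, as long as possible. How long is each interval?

The interval must divide each timer length; the longest such is the gcd.
133 = 7 × 19
49 = 7^2
203 = 7 × 29
gcd(133, 49, 203) = 7.

7 seconds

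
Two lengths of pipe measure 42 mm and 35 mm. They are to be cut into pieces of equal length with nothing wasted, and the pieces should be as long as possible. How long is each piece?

Each piece length must divide every original length, so the longest possible is gcd(42, 35).
42 = 2 × 3 × 7
35 = 5 × 7
gcd(42, 35) = 7.

7 mm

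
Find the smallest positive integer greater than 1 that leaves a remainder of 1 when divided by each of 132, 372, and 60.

N − 1 must be a common multiple of 132, 372, and 60.
132 = 2^2 × 3 × 11
372 = 2^2 × 3 × 31
60 = 2^2 × 3 × 5
LCM(132, 372, 60) = 2^2 × 3 × 5 × 11 × 31 = 20460.
Smallest N > 1 is LCM + 1 = 20460 + 1 = 20461.

20461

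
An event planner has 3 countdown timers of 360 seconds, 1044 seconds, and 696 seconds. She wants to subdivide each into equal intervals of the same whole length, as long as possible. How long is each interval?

12 seconds

The interval must divide each timer length; the longest such is the gcd.
360 = 2^3 × 3^2 × 5
1044 = 2^2 × 3^2 × 29
696 = 2^3 × 3 × 29
gcd(360, 1044, 696) = 2^2 × 3 = 12.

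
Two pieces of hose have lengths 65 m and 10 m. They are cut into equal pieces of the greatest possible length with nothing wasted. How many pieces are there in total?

15

Piece length = gcd(65, 10).
65 = 5 × 13
10 = 2 × 5
gcd(65, 10) = 5.
Total pieces = 65/5 + 10/5 = 13 + 2 = 15.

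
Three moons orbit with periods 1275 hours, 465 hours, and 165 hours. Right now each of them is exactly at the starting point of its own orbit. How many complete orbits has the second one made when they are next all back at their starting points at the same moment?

All finish a whole number of cycles simultaneously at t = LCM of the periods.
1275 = 3 × 5^2 × 17
465 = 3 × 5 × 31
165 = 3 × 5 × 11
LCM(1275, 465, 165) = 3 × 5^2 × 11 × 17 × 31 = 434775.
Orbits for period 465: 434775 / 465 = 935.

935 orbits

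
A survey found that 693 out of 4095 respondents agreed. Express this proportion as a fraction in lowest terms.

11/65

693 = 3^2 × 7 × 11
4095 = 3^2 × 5 × 7 × 13
gcd(693, 4095) = 3^2 × 7 = 63.
Divide numerator and denominator by 63: 693/4095 = 11/65.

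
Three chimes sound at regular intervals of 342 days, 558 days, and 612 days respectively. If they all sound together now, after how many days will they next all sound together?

360468 days

We need the least common multiple of the intervals.
342 = 2 × 3^2 × 19
558 = 2 × 3^2 × 31
612 = 2^2 × 3^2 × 17
LCM(342, 558, 612) = 2^2 × 3^2 × 17 × 19 × 31 = 360468.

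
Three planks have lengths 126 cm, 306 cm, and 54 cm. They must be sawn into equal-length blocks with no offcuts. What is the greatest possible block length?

18 cm

This is the greatest common divisor of 126, 306, and 54.
126 = 2 × 3^2 × 7
306 = 2 × 3^2 × 17
54 = 2 × 3^3
gcd(126, 306, 54) = 2 × 3^2 = 18.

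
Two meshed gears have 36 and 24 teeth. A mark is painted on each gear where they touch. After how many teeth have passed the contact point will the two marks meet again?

We need the least common multiple of the intervals.
36 = 2^2 × 3^2
24 = 2^3 × 3
LCM(36, 24) = 2^3 × 3^2 = 72.

72 teeth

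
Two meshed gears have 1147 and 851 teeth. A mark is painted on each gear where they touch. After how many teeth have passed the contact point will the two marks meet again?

They coincide at every common multiple of the periods; the first is the LCM.
1147 = 31 × 37
851 = 23 × 37
LCM(1147, 851) = 23 × 31 × 37 = 26381.

26381 teeth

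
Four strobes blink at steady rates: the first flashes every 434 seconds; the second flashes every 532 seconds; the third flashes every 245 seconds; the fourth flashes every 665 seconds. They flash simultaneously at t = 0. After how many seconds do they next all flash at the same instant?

577220 seconds

We need the least common multiple of the intervals.
434 = 2 × 7 × 31
532 = 2^2 × 7 × 19
245 = 5 × 7^2
665 = 5 × 7 × 19
LCM(434, 532, 245, 665) = 2^2 × 5 × 7^2 × 19 × 31 = 577220.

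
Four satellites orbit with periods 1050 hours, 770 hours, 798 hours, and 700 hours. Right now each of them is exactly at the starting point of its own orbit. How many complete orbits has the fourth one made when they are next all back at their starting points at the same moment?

627 orbits

They are all back at their starting positions together after one LCM of the periods.
1050 = 2 × 3 × 5^2 × 7
770 = 2 × 5 × 7 × 11
798 = 2 × 3 × 7 × 19
700 = 2^2 × 5^2 × 7
LCM(1050, 770, 798, 700) = 2^2 × 3 × 5^2 × 7 × 11 × 19 = 438900.
Orbits for period 700: 438900 / 700 = 627.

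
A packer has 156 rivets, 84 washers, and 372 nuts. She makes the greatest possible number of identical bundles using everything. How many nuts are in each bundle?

31

Number of bundles = gcd(156, 84, 372).
156 = 2^2 × 3 × 13
84 = 2^2 × 3 × 7
372 = 2^2 × 3 × 31
gcd(156, 84, 372) = 2^2 × 3 = 12.
nuts per bundle = 372 / 12 = 31.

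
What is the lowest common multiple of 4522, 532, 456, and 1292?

4522 = 2 × 7 × 17 × 19
532 = 2^2 × 7 × 19
456 = 2^3 × 3 × 19
1292 = 2^2 × 17 × 19
LCM(4522, 532, 456, 1292) = 2^3 × 3 × 7 × 17 × 19 = 54264.

54264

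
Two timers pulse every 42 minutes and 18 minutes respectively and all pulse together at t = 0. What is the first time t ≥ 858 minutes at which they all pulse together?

882 minutes

Joint pulses occur at multiples of LCM(42, 18).
42 = 2 × 3 × 7
18 = 2 × 3^2
LCM(42, 18) = 2 × 3^2 × 7 = 126.
Smallest multiple of 126 that is ≥ 858: ⌈858/126⌉ × 126 = 7 × 126 = 882.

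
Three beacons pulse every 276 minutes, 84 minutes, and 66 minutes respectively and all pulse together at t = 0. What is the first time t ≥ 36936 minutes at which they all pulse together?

42504 minutes

Joint pulses occur at multiples of LCM(276, 84, 66).
276 = 2^2 × 3 × 23
84 = 2^2 × 3 × 7
66 = 2 × 3 × 11
LCM(276, 84, 66) = 2^2 × 3 × 7 × 11 × 23 = 21252.
Smallest multiple of 21252 that is ≥ 36936: ⌈36936/21252⌉ × 21252 = 2 × 21252 = 42504.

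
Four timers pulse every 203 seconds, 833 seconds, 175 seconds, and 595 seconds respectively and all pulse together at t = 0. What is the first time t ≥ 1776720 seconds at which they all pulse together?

Joint pulses occur at multiples of LCM(203, 833, 175, 595).
203 = 7 × 29
833 = 7^2 × 17
175 = 5^2 × 7
595 = 5 × 7 × 17
LCM(203, 833, 175, 595) = 5^2 × 7^2 × 17 × 29 = 603925.
Smallest multiple of 603925 that is ≥ 1776720: ⌈1776720/603925⌉ × 603925 = 3 × 603925 = 1811775.

1811775 seconds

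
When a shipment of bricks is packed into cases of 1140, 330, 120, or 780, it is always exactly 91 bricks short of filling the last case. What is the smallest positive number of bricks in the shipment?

Being 91 short of a full case of size k means N ≡ −91 (mod k), i.e. N + 91 is a multiple of each size.
1140 = 2^2 × 3 × 5 × 19
330 = 2 × 3 × 5 × 11
120 = 2^3 × 3 × 5
780 = 2^2 × 3 × 5 × 13
LCM(1140, 330, 120, 780) = 2^3 × 3 × 5 × 11 × 13 × 19 = 326040.
Smallest positive N is 326040 − 91 = 325949.

325949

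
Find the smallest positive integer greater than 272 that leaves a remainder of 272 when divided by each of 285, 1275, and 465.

N − 272 must be a common multiple of 285, 1275, and 465.
285 = 3 × 5 × 19
1275 = 3 × 5^2 × 17
465 = 3 × 5 × 31
LCM(285, 1275, 465) = 3 × 5^2 × 17 × 19 × 31 = 750975.
Smallest N > 272 is LCM + 272 = 750975 + 272 = 751247.

751247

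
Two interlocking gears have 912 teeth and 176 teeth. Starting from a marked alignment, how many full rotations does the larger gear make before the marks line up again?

11 rotations

The first common completion time is the LCM of the periods.
912 = 2^4 × 3 × 19
176 = 2^4 × 11
LCM(912, 176) = 2^4 × 3 × 11 × 19 = 10032.
Rotations for period 912: 10032 / 912 = 11.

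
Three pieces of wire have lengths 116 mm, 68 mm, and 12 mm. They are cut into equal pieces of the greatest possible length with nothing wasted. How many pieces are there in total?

49

Piece length = gcd(116, 68, 12).
116 = 2^2 × 29
68 = 2^2 × 17
12 = 2^2 × 3
gcd(116, 68, 12) = 2^2 = 4.
Total pieces = 116/4 + 68/4 + 12/4 = 29 + 17 + 3 = 49.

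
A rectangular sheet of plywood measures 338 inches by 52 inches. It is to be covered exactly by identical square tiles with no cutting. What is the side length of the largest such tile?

The tile side must divide both 338 and 52, so the largest is their gcd.
338 = 2 × 13^2
52 = 2^2 × 13
gcd(338, 52) = 2 × 13 = 26.

26 inches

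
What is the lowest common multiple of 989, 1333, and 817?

582521

989 = 23 × 43
1333 = 31 × 43
817 = 19 × 43
LCM(989, 1333, 817) = 19 × 23 × 31 × 43 = 582521.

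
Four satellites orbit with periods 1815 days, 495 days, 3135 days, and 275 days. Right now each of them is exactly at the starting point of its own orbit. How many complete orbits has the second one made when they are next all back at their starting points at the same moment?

The first common completion time is the LCM of the periods.
1815 = 3 × 5 × 11^2
495 = 3^2 × 5 × 11
3135 = 3 × 5 × 11 × 19
275 = 5^2 × 11
LCM(1815, 495, 3135, 275) = 3^2 × 5^2 × 11^2 × 19 = 517275.
Orbits for period 495: 517275 / 495 = 1045.

1045 orbits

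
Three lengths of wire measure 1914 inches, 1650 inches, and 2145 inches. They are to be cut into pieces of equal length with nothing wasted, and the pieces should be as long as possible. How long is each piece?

33 inches

Each piece length must divide every original length, so the longest possible is gcd(1914, 1650, 2145).
1914 = 2 × 3 × 11 × 29
1650 = 2 × 3 × 5^2 × 11
2145 = 3 × 5 × 11 × 13
gcd(1914, 1650, 2145) = 3 × 11 = 33.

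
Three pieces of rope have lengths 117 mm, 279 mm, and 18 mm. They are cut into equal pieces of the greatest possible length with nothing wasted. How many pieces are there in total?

Piece length = gcd(117, 279, 18).
117 = 3^2 × 13
279 = 3^2 × 31
18 = 2 × 3^2
gcd(117, 279, 18) = 3^2 = 9.
Total pieces = 117/9 + 279/9 + 18/9 = 13 + 31 + 2 = 46.

46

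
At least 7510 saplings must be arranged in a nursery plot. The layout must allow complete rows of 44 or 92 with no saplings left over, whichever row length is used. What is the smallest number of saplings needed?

The number of saplings must be a common multiple of 44 and 92, so a multiple of their LCM.
44 = 2^2 × 11
92 = 2^2 × 23
LCM(44, 92) = 2^2 × 11 × 23 = 1012.
Smallest multiple of 1012 that is ≥ 7510: ⌈7510/1012⌉ × 1012 = 8 × 1012 = 8096.

8096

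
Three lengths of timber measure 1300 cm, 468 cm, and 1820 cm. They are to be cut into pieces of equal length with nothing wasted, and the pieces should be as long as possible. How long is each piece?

52 cm

The greatest length dividing all of 1300, 468, and 1820 is their gcd.
1300 = 2^2 × 5^2 × 13
468 = 2^2 × 3^2 × 13
1820 = 2^2 × 5 × 7 × 13
gcd(1300, 468, 1820) = 2^2 × 13 = 52.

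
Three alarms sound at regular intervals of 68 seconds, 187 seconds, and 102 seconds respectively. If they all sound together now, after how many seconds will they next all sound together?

We need the least common multiple of the intervals.
68 = 2^2 × 17
187 = 11 × 17
102 = 2 × 3 × 17
LCM(68, 187, 102) = 2^2 × 3 × 11 × 17 = 2244.

2244 seconds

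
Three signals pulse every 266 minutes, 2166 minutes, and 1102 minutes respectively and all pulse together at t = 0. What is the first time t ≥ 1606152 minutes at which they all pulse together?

1758792 minutes

Joint pulses occur at multiples of LCM(266, 2166, 1102).
266 = 2 × 7 × 19
2166 = 2 × 3 × 19^2
1102 = 2 × 19 × 29
LCM(266, 2166, 1102) = 2 × 3 × 7 × 19^2 × 29 = 439698.
Smallest multiple of 439698 that is ≥ 1606152: ⌈1606152/439698⌉ × 439698 = 4 × 439698 = 1758792.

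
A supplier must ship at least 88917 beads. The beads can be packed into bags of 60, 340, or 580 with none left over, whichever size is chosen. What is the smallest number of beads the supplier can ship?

The number of beads must be a common multiple of 60, 340, and 580, so a multiple of their LCM.
60 = 2^2 × 3 × 5
340 = 2^2 × 5 × 17
580 = 2^2 × 5 × 29
LCM(60, 340, 580) = 2^2 × 3 × 5 × 17 × 29 = 29580.
Smallest multiple of 29580 that is ≥ 88917: ⌈88917/29580⌉ × 29580 = 4 × 29580 = 118320.

118320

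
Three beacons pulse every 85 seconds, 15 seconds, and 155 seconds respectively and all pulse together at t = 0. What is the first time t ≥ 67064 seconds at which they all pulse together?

71145 seconds

Joint pulses occur at multiples of LCM(85, 15, 155).
85 = 5 × 17
15 = 3 × 5
155 = 5 × 31
LCM(85, 15, 155) = 3 × 5 × 17 × 31 = 7905.
Smallest multiple of 7905 that is ≥ 67064: ⌈67064/7905⌉ × 7905 = 9 × 7905 = 71145.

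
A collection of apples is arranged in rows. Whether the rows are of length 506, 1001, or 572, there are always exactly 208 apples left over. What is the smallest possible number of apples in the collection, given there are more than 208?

92300

N − 208 must be a common multiple of 506, 1001, and 572.
506 = 2 × 11 × 23
1001 = 7 × 11 × 13
572 = 2^2 × 11 × 13
LCM(506, 1001, 572) = 2^2 × 7 × 11 × 13 × 23 = 92092.
Smallest N > 208 is LCM + 208 = 92092 + 208 = 92300.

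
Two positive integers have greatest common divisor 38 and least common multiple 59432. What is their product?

For any two positive integers, gcd × lcm = product = 38 × 59432 = 2258416.

2258416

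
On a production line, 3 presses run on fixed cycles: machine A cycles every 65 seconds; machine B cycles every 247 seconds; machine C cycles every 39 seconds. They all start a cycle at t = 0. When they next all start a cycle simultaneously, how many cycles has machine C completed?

95 cycles

The first common completion time is the LCM of the periods.
65 = 5 × 13
247 = 13 × 19
39 = 3 × 13
LCM(65, 247, 39) = 3 × 5 × 13 × 19 = 3705.
Cycles for period 39: 3705 / 39 = 95.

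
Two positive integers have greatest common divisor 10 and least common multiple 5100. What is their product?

51000

For any two positive integers, gcd × lcm = product = 10 × 5100 = 51000.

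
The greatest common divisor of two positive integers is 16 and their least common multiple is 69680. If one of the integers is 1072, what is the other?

1040

For two integers, gcd × lcm = product, so the other is (16 × 69680) / 1072 = 1114880 / 1072 = 1040.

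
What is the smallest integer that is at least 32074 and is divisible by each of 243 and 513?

The integer must be a common multiple of 243 and 513, so a multiple of their LCM.
243 = 3^5
513 = 3^3 × 19
LCM(243, 513) = 3^5 × 19 = 4617.
Smallest multiple of 4617 that is ≥ 32074: ⌈32074/4617⌉ × 4617 = 7 × 4617 = 32319.

32319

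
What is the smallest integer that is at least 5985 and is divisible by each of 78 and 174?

6786

The integer must be a common multiple of 78 and 174, so a multiple of their LCM.
78 = 2 × 3 × 13
174 = 2 × 3 × 29
LCM(78, 174) = 2 × 3 × 13 × 29 = 2262.
Smallest multiple of 2262 that is ≥ 5985: ⌈5985/2262⌉ × 2262 = 3 × 2262 = 6786.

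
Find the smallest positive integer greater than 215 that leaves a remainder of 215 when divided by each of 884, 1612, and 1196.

630507

N − 215 must be a common multiple of 884, 1612, and 1196.
884 = 2^2 × 13 × 17
1612 = 2^2 × 13 × 31
1196 = 2^2 × 13 × 23
LCM(884, 1612, 1196) = 2^2 × 13 × 17 × 23 × 31 = 630292.
Smallest N > 215 is LCM + 215 = 630292 + 215 = 630507.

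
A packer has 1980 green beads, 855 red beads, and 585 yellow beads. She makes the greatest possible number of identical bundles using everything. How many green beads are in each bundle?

44

Number of bundles = gcd(1980, 855, 585).
1980 = 2^2 × 3^2 × 5 × 11
855 = 3^2 × 5 × 19
585 = 3^2 × 5 × 13
gcd(1980, 855, 585) = 3^2 × 5 = 45.
green beads per bundle = 1980 / 45 = 44.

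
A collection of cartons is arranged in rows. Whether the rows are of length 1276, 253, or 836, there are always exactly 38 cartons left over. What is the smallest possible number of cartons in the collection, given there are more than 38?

557650

N − 38 must be a common multiple of 1276, 253, and 836.
1276 = 2^2 × 11 × 29
253 = 11 × 23
836 = 2^2 × 11 × 19
LCM(1276, 253, 836) = 2^2 × 11 × 19 × 23 × 29 = 557612.
Smallest N > 38 is LCM + 38 = 557612 + 38 = 557650.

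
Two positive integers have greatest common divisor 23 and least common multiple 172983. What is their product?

For any two positive integers, gcd × lcm = product = 23 × 172983 = 3978609.

3978609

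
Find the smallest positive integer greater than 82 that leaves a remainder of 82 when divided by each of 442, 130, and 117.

19972

N − 82 must be a common multiple of 442, 130, and 117.
442 = 2 × 13 × 17
130 = 2 × 5 × 13
117 = 3^2 × 13
LCM(442, 130, 117) = 2 × 3^2 × 5 × 13 × 17 = 19890.
Smallest N > 82 is LCM + 82 = 19890 + 82 = 19972.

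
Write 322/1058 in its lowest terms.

7/23

322 = 2 × 7 × 23
1058 = 2 × 23^2
gcd(322, 1058) = 2 × 23 = 46.
Divide numerator and denominator by 46: 322/1058 = 7/23.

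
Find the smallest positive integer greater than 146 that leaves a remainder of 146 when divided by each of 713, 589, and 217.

94975

N − 146 must be a common multiple of 713, 589, and 217.
713 = 23 × 31
589 = 19 × 31
217 = 7 × 31
LCM(713, 589, 217) = 7 × 19 × 23 × 31 = 94829.
Smallest N > 146 is LCM + 146 = 94829 + 146 = 94975.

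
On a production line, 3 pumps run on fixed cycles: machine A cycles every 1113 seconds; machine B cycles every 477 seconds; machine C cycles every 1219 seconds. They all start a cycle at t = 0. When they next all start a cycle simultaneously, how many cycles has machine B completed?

161 cycles

All finish a whole number of cycles simultaneously at t = LCM of the periods.
1113 = 3 × 7 × 53
477 = 3^2 × 53
1219 = 23 × 53
LCM(1113, 477, 1219) = 3^2 × 7 × 23 × 53 = 76797.
Cycles for period 477: 76797 / 477 = 161.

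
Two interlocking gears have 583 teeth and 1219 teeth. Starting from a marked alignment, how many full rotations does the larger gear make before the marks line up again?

All finish a whole number of cycles simultaneously at t = LCM of the periods.
583 = 11 × 53
1219 = 23 × 53
LCM(583, 1219) = 11 × 23 × 53 = 13409.
Rotations for period 1219: 13409 / 1219 = 11.

11 rotations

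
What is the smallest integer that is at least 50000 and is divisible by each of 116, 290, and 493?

59160

The integer must be a common multiple of 116, 290, and 493, so a multiple of their LCM.
116 = 2^2 × 29
290 = 2 × 5 × 29
493 = 17 × 29
LCM(116, 290, 493) = 2^2 × 5 × 17 × 29 = 9860.
Smallest multiple of 9860 that is ≥ 50000: ⌈50000/9860⌉ × 9860 = 6 × 9860 = 59160.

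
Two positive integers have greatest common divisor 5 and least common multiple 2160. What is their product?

For any two positive integers, gcd × lcm = product = 5 × 2160 = 10800.

10800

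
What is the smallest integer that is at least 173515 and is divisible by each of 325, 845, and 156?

202800

The integer must be a common multiple of 325, 845, and 156, so a multiple of their LCM.
325 = 5^2 × 13
845 = 5 × 13^2
156 = 2^2 × 3 × 13
LCM(325, 845, 156) = 2^2 × 3 × 5^2 × 13^2 = 50700.
Smallest multiple of 50700 that is ≥ 173515: ⌈173515/50700⌉ × 50700 = 4 × 50700 = 202800.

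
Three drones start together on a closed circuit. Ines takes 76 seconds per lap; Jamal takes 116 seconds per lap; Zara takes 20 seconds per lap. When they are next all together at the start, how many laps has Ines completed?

They are all back at their starting positions together after one LCM of the periods.
76 = 2^2 × 19
116 = 2^2 × 29
20 = 2^2 × 5
LCM(76, 116, 20) = 2^2 × 5 × 19 × 29 = 11020.
Laps for period 76: 11020 / 76 = 145.

145 laps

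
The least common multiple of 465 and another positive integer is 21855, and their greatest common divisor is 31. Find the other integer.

1457

gcd × lcm = product of the two integers, so the other integer is (31 × 21855) / 465 = 1457.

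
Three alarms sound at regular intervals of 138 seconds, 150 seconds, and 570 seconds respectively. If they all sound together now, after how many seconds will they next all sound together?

65550 seconds

The first simultaneous occurrence is after LCM of the individual periods.
138 = 2 × 3 × 23
150 = 2 × 3 × 5^2
570 = 2 × 3 × 5 × 19
LCM(138, 150, 570) = 2 × 3 × 5^2 × 19 × 23 = 65550.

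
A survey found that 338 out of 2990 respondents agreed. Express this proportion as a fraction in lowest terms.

13/115

338 = 2 × 13^2
2990 = 2 × 5 × 13 × 23
gcd(338, 2990) = 2 × 13 = 26.
Divide numerator and denominator by 26: 338/2990 = 13/115.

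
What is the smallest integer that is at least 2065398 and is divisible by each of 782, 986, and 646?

The integer must be a common multiple of 782, 986, and 646, so a multiple of their LCM.
782 = 2 × 17 × 23
986 = 2 × 17 × 29
646 = 2 × 17 × 19
LCM(782, 986, 646) = 2 × 17 × 19 × 23 × 29 = 430882.
Smallest multiple of 430882 that is ≥ 2065398: ⌈2065398/430882⌉ × 430882 = 5 × 430882 = 2154410.

2154410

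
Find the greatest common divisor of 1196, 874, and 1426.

1196 = 2^2 × 13 × 23
874 = 2 × 19 × 23
1426 = 2 × 23 × 31
gcd(1196, 874, 1426) = 2 × 23 = 46.

46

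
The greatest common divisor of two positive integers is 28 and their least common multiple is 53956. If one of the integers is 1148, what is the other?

For two integers, gcd × lcm = product, so the other is (28 × 53956) / 1148 = 1510768 / 1148 = 1316.

1316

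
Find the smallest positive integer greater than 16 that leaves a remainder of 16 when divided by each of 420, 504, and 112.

5056

N − 16 must be a common multiple of 420, 504, and 112.
420 = 2^2 × 3 × 5 × 7
504 = 2^3 × 3^2 × 7
112 = 2^4 × 7
LCM(420, 504, 112) = 2^4 × 3^2 × 5 × 7 = 5040.
Smallest N > 16 is LCM + 16 = 5040 + 16 = 5056.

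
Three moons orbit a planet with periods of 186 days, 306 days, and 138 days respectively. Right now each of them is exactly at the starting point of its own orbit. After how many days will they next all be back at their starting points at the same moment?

The first simultaneous occurrence is after LCM of the individual periods.
186 = 2 × 3 × 31
306 = 2 × 3^2 × 17
138 = 2 × 3 × 23
LCM(186, 306, 138) = 2 × 3^2 × 17 × 23 × 31 = 218178.

218178 days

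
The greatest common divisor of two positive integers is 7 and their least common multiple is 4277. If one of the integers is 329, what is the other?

91

For two integers, gcd × lcm = product, so the other is (7 × 4277) / 329 = 29939 / 329 = 91.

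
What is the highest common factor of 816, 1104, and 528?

816 = 2^4 × 3 × 17
1104 = 2^4 × 3 × 23
528 = 2^4 × 3 × 11
gcd(816, 1104, 528) = 2^4 × 3 = 48.

48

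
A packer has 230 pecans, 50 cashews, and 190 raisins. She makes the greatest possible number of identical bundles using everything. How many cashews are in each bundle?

Number of bundles = gcd(230, 50, 190).
230 = 2 × 5 × 23
50 = 2 × 5^2
190 = 2 × 5 × 19
gcd(230, 50, 190) = 2 × 5 = 10.
cashews per bundle = 50 / 10 = 5.

5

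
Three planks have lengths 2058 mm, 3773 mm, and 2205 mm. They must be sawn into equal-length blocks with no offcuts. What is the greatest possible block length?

49 mm

The block length must divide every plank, so the greatest is gcd(2058, 3773, 2205).
2058 = 2 × 3 × 7^3
3773 = 7^3 × 11
2205 = 3^2 × 5 × 7^2
gcd(2058, 3773, 2205) = 7^2 = 49.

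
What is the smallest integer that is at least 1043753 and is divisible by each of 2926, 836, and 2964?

1141140

The integer must be a common multiple of 2926, 836, and 2964, so a multiple of their LCM.
2926 = 2 × 7 × 11 × 19
836 = 2^2 × 11 × 19
2964 = 2^2 × 3 × 13 × 19
LCM(2926, 836, 2964) = 2^2 × 3 × 7 × 11 × 13 × 19 = 228228.
Smallest multiple of 228228 that is ≥ 1043753: ⌈1043753/228228⌉ × 228228 = 5 × 228228 = 1141140.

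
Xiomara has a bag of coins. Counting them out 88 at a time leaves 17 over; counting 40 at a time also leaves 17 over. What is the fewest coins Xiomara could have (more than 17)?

457

N − 17 must be a common multiple of 88 and 40.
88 = 2^3 × 11
40 = 2^3 × 5
LCM(88, 40) = 2^3 × 5 × 11 = 440.
Smallest N > 17 is LCM + 17 = 440 + 17 = 457.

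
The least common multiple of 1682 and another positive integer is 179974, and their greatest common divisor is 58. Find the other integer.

6206

gcd × lcm = product of the two integers, so the other integer is (58 × 179974) / 1682 = 6206.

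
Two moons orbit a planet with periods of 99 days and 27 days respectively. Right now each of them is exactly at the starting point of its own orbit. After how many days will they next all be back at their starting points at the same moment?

297 days

They coincide at every common multiple of the periods; the first is the LCM.
99 = 3^2 × 11
27 = 3^3
LCM(99, 27) = 3^3 × 11 = 297.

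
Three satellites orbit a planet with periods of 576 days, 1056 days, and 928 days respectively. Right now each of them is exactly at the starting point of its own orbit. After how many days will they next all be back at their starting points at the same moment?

The first simultaneous occurrence is after LCM of the individual periods.
576 = 2^6 × 3^2
1056 = 2^5 × 3 × 11
928 = 2^5 × 29
LCM(576, 1056, 928) = 2^6 × 3^2 × 11 × 29 = 183744.

183744 days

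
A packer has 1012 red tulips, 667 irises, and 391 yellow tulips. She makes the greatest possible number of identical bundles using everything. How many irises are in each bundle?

29

Number of bundles = gcd(1012, 667, 391).
1012 = 2^2 × 11 × 23
667 = 23 × 29
391 = 17 × 23
gcd(1012, 667, 391) = 23.
irises per bundle = 667 / 23 = 29.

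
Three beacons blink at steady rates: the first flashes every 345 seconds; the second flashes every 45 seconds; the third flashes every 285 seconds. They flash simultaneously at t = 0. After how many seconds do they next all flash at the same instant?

We need the least common multiple of the intervals.
345 = 3 × 5 × 23
45 = 3^2 × 5
285 = 3 × 5 × 19
LCM(345, 45, 285) = 3^2 × 5 × 19 × 23 = 19665.

19665 seconds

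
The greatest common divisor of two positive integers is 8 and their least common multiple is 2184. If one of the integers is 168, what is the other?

For two integers, gcd × lcm = product, so the other is (8 × 2184) / 168 = 17472 / 168 = 104.

104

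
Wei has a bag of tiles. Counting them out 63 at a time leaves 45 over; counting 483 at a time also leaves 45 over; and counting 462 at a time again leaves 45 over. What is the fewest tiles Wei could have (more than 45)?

31923

N − 45 must be a common multiple of 63, 483, and 462.
63 = 3^2 × 7
483 = 3 × 7 × 23
462 = 2 × 3 × 7 × 11
LCM(63, 483, 462) = 2 × 3^2 × 7 × 11 × 23 = 31878.
Smallest N > 45 is LCM + 45 = 31878 + 45 = 31923.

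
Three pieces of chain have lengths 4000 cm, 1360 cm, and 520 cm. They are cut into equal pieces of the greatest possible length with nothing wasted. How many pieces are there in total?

147

Piece length = gcd(4000, 1360, 520).
4000 = 2^5 × 5^3
1360 = 2^4 × 5 × 17
520 = 2^3 × 5 × 13
gcd(4000, 1360, 520) = 2^3 × 5 = 40.
Total pieces = 4000/40 + 1360/40 + 520/40 = 100 + 34 + 13 = 147.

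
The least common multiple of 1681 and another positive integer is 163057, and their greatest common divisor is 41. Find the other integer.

3977

gcd × lcm = product of the two integers, so the other integer is (41 × 163057) / 1681 = 3977.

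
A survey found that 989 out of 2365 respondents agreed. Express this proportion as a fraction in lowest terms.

23/55

989 = 23 × 43
2365 = 5 × 11 × 43
gcd(989, 2365) = 43.
Divide numerator and denominator by 43: 989/2365 = 23/55.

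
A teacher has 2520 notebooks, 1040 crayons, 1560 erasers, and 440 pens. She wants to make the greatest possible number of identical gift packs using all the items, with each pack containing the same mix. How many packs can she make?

The pack count must divide each quantity, so the greatest is gcd(2520, 1040, 1560, 440).
2520 = 2^3 × 3^2 × 5 × 7
1040 = 2^4 × 5 × 13
1560 = 2^3 × 3 × 5 × 13
440 = 2^3 × 5 × 11
gcd(2520, 1040, 1560, 440) = 2^3 × 5 = 40.

40 packs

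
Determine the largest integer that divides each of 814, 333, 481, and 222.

814 = 2 × 11 × 37
333 = 3^2 × 37
481 = 13 × 37
222 = 2 × 3 × 37
gcd(814, 333, 481, 222) = 37.

37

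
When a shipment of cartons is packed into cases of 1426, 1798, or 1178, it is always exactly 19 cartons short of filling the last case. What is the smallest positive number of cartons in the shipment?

785707

Being 19 short of a full case of size k means N ≡ −19 (mod k), i.e. N + 19 is a multiple of each size.
1426 = 2 × 23 × 31
1798 = 2 × 29 × 31
1178 = 2 × 19 × 31
LCM(1426, 1798, 1178) = 2 × 19 × 23 × 29 × 31 = 785726.
Smallest positive N is 785726 − 19 = 785707.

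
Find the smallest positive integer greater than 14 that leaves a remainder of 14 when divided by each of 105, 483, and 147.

N − 14 must be a common multiple of 105, 483, and 147.
105 = 3 × 5 × 7
483 = 3 × 7 × 23
147 = 3 × 7^2
LCM(105, 483, 147) = 3 × 5 × 7^2 × 23 = 16905.
Smallest N > 14 is LCM + 14 = 16905 + 14 = 16919.

16919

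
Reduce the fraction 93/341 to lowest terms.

3/11

93 = 3 × 31
341 = 11 × 31
gcd(93, 341) = 31.
Divide numerator and denominator by 31: 93/341 = 3/11.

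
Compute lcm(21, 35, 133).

1995

21 = 3 × 7
35 = 5 × 7
133 = 7 × 19
LCM(21, 35, 133) = 3 × 5 × 7 × 19 = 1995.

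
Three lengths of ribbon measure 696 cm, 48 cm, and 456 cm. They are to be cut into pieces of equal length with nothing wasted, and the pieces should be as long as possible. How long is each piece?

Each piece length must divide every original length, so the longest possible is gcd(696, 48, 456).
696 = 2^3 × 3 × 29
48 = 2^4 × 3
456 = 2^3 × 3 × 19
gcd(696, 48, 456) = 2^3 × 3 = 24.

24 cm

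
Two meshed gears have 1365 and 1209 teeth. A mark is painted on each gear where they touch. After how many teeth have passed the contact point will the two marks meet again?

42315 teeth

We need the least common multiple of the intervals.
1365 = 3 × 5 × 7 × 13
1209 = 3 × 13 × 31
LCM(1365, 1209) = 3 × 5 × 7 × 13 × 31 = 42315.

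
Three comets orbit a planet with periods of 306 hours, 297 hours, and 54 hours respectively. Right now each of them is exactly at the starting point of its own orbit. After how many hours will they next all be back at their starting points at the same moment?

We need the least common multiple of the intervals.
306 = 2 × 3^2 × 17
297 = 3^3 × 11
54 = 2 × 3^3
LCM(306, 297, 54) = 2 × 3^3 × 11 × 17 = 10098.

10098 hours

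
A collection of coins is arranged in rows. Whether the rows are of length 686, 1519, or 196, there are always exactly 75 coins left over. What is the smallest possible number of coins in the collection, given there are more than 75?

N − 75 must be a common multiple of 686, 1519, and 196.
686 = 2 × 7^3
1519 = 7^2 × 31
196 = 2^2 × 7^2
LCM(686, 1519, 196) = 2^2 × 7^3 × 31 = 42532.
Smallest N > 75 is LCM + 75 = 42532 + 75 = 42607.

42607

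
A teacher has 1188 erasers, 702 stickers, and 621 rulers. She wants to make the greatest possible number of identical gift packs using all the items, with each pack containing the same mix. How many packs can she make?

The pack count must divide each quantity, so the greatest is gcd(1188, 702, 621).
1188 = 2^2 × 3^3 × 11
702 = 2 × 3^3 × 13
621 = 3^3 × 23
gcd(1188, 702, 621) = 3^3 = 27.

27 packs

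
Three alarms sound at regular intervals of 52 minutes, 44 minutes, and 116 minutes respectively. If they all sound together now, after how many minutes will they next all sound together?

They coincide at every common multiple of the periods; the first is the LCM.
52 = 2^2 × 13
44 = 2^2 × 11
116 = 2^2 × 29
LCM(52, 44, 116) = 2^2 × 11 × 13 × 29 = 16588.

16588 minutes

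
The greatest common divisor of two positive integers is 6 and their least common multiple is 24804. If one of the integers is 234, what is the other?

636

For two integers, gcd × lcm = product, so the other is (6 × 24804) / 234 = 148824 / 234 = 636.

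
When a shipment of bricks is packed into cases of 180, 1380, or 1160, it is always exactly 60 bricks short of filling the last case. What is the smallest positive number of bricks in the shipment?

240060

Being 60 short of a full case of size k means N ≡ −60 (mod k), i.e. N + 60 is a multiple of each size.
180 = 2^2 × 3^2 × 5
1380 = 2^2 × 3 × 5 × 23
1160 = 2^3 × 5 × 29
LCM(180, 1380, 1160) = 2^3 × 3^2 × 5 × 23 × 29 = 240120.
Smallest positive N is 240120 − 60 = 240060.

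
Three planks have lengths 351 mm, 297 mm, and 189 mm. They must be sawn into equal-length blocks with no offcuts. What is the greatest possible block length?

This is the greatest common divisor of 351, 297, and 189.
351 = 3^3 × 13
297 = 3^3 × 11
189 = 3^3 × 7
gcd(351, 297, 189) = 3^3 = 27.

27 mm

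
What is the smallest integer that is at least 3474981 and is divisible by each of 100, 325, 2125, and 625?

3867500

The integer must be a common multiple of 100, 325, 2125, and 625, so a multiple of their LCM.
100 = 2^2 × 5^2
325 = 5^2 × 13
2125 = 5^3 × 17
625 = 5^4
LCM(100, 325, 2125, 625) = 2^2 × 5^4 × 13 × 17 = 552500.
Smallest multiple of 552500 that is ≥ 3474981: ⌈3474981/552500⌉ × 552500 = 7 × 552500 = 3867500.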